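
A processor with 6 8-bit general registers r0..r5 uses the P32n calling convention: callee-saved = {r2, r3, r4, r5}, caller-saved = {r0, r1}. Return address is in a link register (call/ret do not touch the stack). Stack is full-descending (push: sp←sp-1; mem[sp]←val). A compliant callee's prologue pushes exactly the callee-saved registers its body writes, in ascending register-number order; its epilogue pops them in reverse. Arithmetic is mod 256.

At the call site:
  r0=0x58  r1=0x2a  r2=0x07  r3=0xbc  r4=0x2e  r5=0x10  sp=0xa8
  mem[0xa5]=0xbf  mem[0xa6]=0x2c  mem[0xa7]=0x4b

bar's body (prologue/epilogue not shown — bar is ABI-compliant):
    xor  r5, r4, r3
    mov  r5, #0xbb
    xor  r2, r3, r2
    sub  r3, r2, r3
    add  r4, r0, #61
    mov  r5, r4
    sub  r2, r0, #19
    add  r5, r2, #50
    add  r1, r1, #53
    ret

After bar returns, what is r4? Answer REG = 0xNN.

REG = 0x2e

prologue: push r2 → mem[0xa7]=0x07, sp=0xa7
prologue: push r3 → mem[0xa6]=0xbc, sp=0xa6
prologue: push r4 → mem[0xa5]=0x2e, sp=0xa5
prologue: push r5 → mem[0xa4]=0x10, sp=0xa4
body[0] xor  r5, r4, r3 → r5=0x92
body[1] mov  r5, #0xbb → r5=0xbb
body[2] xor  r2, r3, r2 → r2=0xbb
body[3] sub  r3, r2, r3 → r3=0xff
body[4] add  r4, r0, #61 → r4=0x95
body[5] mov  r5, r4 → r5=0x95
body[6] sub  r2, r0, #19 → r2=0x45
body[7] add  r5, r2, #50 → r5=0x77
body[8] add  r1, r1, #53 → r1=0x5f
epilogue: pop r5=0x10, sp=0xa5
epilogue: pop r4=0x2e, sp=0xa6
epilogue: pop r3=0xbc, sp=0xa7
epilogue: pop r2=0x07, sp=0xa8
r4 is callee-saved → restored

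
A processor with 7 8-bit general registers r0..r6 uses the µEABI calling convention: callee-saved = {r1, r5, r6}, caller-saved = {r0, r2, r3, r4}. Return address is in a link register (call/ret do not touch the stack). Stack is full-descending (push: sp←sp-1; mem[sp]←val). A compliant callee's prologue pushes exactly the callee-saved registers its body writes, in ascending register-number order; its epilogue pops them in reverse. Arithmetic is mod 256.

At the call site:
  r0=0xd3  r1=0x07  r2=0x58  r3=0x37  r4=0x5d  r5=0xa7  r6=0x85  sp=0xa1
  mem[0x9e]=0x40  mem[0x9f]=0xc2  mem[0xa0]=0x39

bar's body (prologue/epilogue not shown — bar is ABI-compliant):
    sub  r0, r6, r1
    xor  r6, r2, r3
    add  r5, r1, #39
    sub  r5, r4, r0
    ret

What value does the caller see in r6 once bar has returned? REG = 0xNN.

prologue: push r5 → mem[0xa0]=0xa7, sp=0xa0
prologue: push r6 → mem[0x9f]=0x85, sp=0x9f
body[0] sub  r0, r6, r1 → r0=0x7e
body[1] xor  r6, r2, r3 → r6=0x6f
body[2] add  r5, r1, #39 → r5=0x2e
body[3] sub  r5, r4, r0 → r5=0xdf
epilogue: pop r6=0x85, sp=0xa0
epilogue: pop r5=0xa7, sp=0xa1
r6 is callee-saved → restored

REG = 0x85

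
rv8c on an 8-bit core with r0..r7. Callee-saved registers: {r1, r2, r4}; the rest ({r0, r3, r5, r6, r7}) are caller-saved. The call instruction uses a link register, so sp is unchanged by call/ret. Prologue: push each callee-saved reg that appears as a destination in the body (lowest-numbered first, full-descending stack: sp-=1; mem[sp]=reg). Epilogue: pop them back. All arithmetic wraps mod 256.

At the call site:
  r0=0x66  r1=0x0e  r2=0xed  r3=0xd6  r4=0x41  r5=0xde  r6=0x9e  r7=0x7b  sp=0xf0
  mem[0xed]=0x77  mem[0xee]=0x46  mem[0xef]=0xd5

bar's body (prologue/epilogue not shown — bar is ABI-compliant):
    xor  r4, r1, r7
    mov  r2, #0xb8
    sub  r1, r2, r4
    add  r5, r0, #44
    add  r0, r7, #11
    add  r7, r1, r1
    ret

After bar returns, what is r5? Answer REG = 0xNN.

prologue: push r1 → mem[0xef]=0x0e, sp=0xef
prologue: push r2 → mem[0xee]=0xed, sp=0xee
prologue: push r4 → mem[0xed]=0x41, sp=0xed
body[0] xor  r4, r1, r7 → r4=0x75
body[1] mov  r2, #0xb8 → r2=0xb8
body[2] sub  r1, r2, r4 → r1=0x43
body[3] add  r5, r0, #44 → r5=0x92
body[4] add  r0, r7, #11 → r0=0x86
body[5] add  r7, r1, r1 → r7=0x86
epilogue: pop r4=0x41, sp=0xee
epilogue: pop r2=0xed, sp=0xef
epilogue: pop r1=0x0e, sp=0xf0
r5 is caller-saved → body value

REG = 0x92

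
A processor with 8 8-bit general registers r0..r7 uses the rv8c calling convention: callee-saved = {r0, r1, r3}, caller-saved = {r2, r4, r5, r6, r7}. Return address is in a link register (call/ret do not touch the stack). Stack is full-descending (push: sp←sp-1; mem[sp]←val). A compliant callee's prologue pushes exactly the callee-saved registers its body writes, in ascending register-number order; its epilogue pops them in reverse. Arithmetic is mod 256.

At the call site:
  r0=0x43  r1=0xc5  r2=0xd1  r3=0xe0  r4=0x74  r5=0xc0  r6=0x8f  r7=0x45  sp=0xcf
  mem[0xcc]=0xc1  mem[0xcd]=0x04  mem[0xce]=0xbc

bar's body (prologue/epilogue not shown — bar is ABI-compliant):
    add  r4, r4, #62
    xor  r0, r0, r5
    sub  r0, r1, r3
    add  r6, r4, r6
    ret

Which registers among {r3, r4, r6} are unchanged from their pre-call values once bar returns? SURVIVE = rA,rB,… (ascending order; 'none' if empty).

SURVIVE = r3

prologue: push r0 → mem[0xce]=0x43, sp=0xce
body[0] add  r4, r4, #62 → r4=0xb2
body[1] xor  r0, r0, r5 → r0=0x83
body[2] sub  r0, r1, r3 → r0=0xe5
body[3] add  r6, r4, r6 → r6=0x41
epilogue: pop r0=0x43, sp=0xcf
r3: callee-saved, written=False
r4: caller-saved, written=True
r6: caller-saved, written=True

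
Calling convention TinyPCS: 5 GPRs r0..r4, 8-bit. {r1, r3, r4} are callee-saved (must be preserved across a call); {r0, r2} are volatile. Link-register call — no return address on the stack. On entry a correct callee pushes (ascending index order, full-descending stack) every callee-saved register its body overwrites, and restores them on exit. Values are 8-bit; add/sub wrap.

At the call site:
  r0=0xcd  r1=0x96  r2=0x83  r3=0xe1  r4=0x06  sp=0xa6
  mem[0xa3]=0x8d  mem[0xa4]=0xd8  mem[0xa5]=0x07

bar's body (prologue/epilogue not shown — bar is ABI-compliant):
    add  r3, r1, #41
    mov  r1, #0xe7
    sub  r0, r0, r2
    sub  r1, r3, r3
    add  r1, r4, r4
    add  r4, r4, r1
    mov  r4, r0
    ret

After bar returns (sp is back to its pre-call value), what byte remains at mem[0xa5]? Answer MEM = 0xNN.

prologue: push r1 → mem[0xa5]=0x96, sp=0xa5
prologue: push r3 → mem[0xa4]=0xe1, sp=0xa4
prologue: push r4 → mem[0xa3]=0x06, sp=0xa3
body[0] add  r3, r1, #41 → r3=0xbf
body[1] mov  r1, #0xe7 → r1=0xe7
body[2] sub  r0, r0, r2 → r0=0x4a
body[3] sub  r1, r3, r3 → r1=0x00
body[4] add  r1, r4, r4 → r1=0x0c
body[5] add  r4, r4, r1 → r4=0x12
body[6] mov  r4, r0 → r4=0x4a
epilogue: pop r4=0x06, sp=0xa4
epilogue: pop r3=0xe1, sp=0xa5
epilogue: pop r1=0x96, sp=0xa6
prologue pushed ['r1', 'r3', 'r4'] at ['0xa5', '0xa4', '0xa3']

MEM = 0x96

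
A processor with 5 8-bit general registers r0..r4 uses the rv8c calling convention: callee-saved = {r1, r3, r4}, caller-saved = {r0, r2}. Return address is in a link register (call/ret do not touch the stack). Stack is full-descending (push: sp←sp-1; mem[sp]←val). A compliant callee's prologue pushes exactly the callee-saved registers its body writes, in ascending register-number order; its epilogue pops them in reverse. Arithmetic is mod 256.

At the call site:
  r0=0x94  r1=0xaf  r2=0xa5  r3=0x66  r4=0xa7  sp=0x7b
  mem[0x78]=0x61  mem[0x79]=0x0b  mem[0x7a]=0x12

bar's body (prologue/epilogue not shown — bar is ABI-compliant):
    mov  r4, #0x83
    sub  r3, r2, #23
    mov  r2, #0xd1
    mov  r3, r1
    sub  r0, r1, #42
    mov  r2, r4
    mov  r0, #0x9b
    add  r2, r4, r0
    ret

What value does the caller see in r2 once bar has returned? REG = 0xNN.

REG = 0x1e

prologue: push r3 -> mem[0x7a]=0x66, sp=0x7a
prologue: push r4 -> mem[0x79]=0xa7, sp=0x79
body[0] mov  r4, #0x83 -> r4=0x83
body[1] sub  r3, r2, #23 -> r3=0x8e
body[2] mov  r2, #0xd1 -> r2=0xd1
body[3] mov  r3, r1 -> r3=0xaf
body[4] sub  r0, r1, #42 -> r0=0x85
body[5] mov  r2, r4 -> r2=0x83
body[6] mov  r0, #0x9b -> r0=0x9b
body[7] add  r2, r4, r0 -> r2=0x1e
epilogue: pop r4=0xa7, sp=0x7a
epilogue: pop r3=0x66, sp=0x7b
r2 is caller-saved -> body value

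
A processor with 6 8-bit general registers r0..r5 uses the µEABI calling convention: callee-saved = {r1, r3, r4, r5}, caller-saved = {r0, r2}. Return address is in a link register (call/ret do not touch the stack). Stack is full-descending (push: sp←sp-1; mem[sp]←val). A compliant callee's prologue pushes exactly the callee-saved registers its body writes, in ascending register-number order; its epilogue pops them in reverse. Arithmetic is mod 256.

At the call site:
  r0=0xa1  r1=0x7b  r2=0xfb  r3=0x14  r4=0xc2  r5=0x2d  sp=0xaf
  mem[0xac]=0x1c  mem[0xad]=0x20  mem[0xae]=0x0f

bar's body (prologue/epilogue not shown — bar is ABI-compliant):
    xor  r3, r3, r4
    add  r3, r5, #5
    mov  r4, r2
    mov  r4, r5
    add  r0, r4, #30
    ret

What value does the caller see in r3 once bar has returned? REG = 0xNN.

prologue: push r3 → mem[0xae]=0x14, sp=0xae
prologue: push r4 → mem[0xad]=0xc2, sp=0xad
body[0] xor  r3, r3, r4 → r3=0xd6
body[1] add  r3, r5, #5 → r3=0x32
body[2] mov  r4, r2 → r4=0xfb
body[3] mov  r4, r5 → r4=0x2d
body[4] add  r0, r4, #30 → r0=0x4b
epilogue: pop r4=0xc2, sp=0xae
epilogue: pop r3=0x14, sp=0xaf
r3 is callee-saved → restored

REG = 0x14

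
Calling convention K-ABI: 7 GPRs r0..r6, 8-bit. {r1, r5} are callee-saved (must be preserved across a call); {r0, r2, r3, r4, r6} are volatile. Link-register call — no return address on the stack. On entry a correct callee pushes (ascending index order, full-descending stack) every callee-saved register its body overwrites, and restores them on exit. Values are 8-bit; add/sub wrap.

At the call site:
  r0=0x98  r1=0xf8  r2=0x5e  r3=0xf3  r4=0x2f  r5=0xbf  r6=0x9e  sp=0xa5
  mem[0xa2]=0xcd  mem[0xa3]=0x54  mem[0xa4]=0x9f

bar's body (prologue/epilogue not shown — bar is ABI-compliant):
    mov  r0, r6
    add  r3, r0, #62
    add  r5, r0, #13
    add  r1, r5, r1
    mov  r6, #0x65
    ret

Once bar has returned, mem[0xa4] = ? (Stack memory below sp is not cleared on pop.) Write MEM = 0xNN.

MEM = 0xf8

prologue: push r1 → mem[0xa4]=0xf8, sp=0xa4
prologue: push r5 → mem[0xa3]=0xbf, sp=0xa3
body[0] mov  r0, r6 → r0=0x9e
body[1] add  r3, r0, #62 → r3=0xdc
body[2] add  r5, r0, #13 → r5=0xab
body[3] add  r1, r5, r1 → r1=0xa3
body[4] mov  r6, #0x65 → r6=0x65
epilogue: pop r5=0xbf, sp=0xa4
epilogue: pop r1=0xf8, sp=0xa5
prologue pushed ['r1', 'r5'] at ['0xa4', '0xa3']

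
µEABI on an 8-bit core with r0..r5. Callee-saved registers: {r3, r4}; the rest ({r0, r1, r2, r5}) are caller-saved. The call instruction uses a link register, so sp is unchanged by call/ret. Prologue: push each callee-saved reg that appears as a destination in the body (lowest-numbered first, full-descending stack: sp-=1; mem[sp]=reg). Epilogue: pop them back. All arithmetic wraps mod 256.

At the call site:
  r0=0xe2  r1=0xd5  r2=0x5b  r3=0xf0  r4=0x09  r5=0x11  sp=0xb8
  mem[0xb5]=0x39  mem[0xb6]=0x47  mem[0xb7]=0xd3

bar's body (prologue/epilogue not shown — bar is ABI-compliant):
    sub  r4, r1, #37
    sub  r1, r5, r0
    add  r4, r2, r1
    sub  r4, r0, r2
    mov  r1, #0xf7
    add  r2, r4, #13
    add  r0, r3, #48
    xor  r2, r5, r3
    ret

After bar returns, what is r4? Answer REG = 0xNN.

REG = 0x09

prologue: push r4 → mem[0xb7]=0x09, sp=0xb7
body[0] sub  r4, r1, #37 → r4=0xb0
body[1] sub  r1, r5, r0 → r1=0x2f
body[2] add  r4, r2, r1 → r4=0x8a
body[3] sub  r4, r0, r2 → r4=0x87
body[4] mov  r1, #0xf7 → r1=0xf7
body[5] add  r2, r4, #13 → r2=0x94
body[6] add  r0, r3, #48 → r0=0x20
body[7] xor  r2, r5, r3 → r2=0xe1
epilogue: pop r4=0x09, sp=0xb8
r4 is callee-saved → restored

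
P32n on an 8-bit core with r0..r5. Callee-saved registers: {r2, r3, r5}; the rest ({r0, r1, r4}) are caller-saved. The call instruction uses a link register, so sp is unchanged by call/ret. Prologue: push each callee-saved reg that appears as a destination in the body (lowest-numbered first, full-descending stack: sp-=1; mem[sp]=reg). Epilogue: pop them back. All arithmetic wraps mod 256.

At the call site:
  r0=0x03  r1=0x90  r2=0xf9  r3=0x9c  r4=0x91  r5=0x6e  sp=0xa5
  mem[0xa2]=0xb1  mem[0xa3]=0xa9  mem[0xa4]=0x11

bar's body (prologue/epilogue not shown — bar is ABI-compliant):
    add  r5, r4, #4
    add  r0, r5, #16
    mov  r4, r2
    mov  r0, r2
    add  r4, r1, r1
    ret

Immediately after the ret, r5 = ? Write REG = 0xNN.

REG = 0x6e

prologue: push r5 → mem[0xa4]=0x6e, sp=0xa4
body[0] add  r5, r4, #4 → r5=0x95
body[1] add  r0, r5, #16 → r0=0xa5
body[2] mov  r4, r2 → r4=0xf9
body[3] mov  r0, r2 → r0=0xf9
body[4] add  r4, r1, r1 → r4=0x20
epilogue: pop r5=0x6e, sp=0xa5
r5 is callee-saved → restored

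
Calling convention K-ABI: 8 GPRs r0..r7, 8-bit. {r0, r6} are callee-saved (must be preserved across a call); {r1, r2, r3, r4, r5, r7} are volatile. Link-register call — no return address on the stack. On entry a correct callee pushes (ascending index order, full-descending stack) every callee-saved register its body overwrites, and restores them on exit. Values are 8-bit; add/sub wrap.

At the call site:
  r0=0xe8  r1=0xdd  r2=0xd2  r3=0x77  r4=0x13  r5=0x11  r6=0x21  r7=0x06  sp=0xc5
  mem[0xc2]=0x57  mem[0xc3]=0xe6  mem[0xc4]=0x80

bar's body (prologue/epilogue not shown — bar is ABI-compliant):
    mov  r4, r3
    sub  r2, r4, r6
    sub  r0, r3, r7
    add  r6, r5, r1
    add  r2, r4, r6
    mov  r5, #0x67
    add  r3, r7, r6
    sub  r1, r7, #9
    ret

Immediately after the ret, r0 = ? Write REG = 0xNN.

prologue: push r0 -> mem[0xc4]=0xe8, sp=0xc4
prologue: push r6 -> mem[0xc3]=0x21, sp=0xc3
body[0] mov  r4, r3 -> r4=0x77
body[1] sub  r2, r4, r6 -> r2=0x56
body[2] sub  r0, r3, r7 -> r0=0x71
body[3] add  r6, r5, r1 -> r6=0xee
body[4] add  r2, r4, r6 -> r2=0x65
body[5] mov  r5, #0x67 -> r5=0x67
body[6] add  r3, r7, r6 -> r3=0xf4
body[7] sub  r1, r7, #9 -> r1=0xfd
epilogue: pop r6=0x21, sp=0xc4
epilogue: pop r0=0xe8, sp=0xc5
r0 is callee-saved -> restored

REG = 0xe8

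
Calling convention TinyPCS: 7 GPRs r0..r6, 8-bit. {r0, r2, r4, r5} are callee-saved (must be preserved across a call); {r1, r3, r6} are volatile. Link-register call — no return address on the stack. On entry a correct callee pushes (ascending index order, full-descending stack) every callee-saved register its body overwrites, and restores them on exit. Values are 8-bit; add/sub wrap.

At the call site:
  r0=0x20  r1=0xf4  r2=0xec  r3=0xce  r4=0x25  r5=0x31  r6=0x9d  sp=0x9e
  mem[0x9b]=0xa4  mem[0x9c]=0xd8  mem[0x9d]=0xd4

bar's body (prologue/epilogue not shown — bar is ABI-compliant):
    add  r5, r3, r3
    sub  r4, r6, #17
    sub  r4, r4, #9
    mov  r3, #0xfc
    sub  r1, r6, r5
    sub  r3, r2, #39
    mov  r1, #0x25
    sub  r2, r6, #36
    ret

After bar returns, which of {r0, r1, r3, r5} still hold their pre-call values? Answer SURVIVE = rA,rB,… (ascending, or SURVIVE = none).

SURVIVE = r0,r5

prologue: push r2 -> mem[0x9d]=0xec, sp=0x9d
prologue: push r4 -> mem[0x9c]=0x25, sp=0x9c
prologue: push r5 -> mem[0x9b]=0x31, sp=0x9b
body[0] add  r5, r3, r3 -> r5=0x9c
body[1] sub  r4, r6, #17 -> r4=0x8c
body[2] sub  r4, r4, #9 -> r4=0x83
body[3] mov  r3, #0xfc -> r3=0xfc
body[4] sub  r1, r6, r5 -> r1=0x01
body[5] sub  r3, r2, #39 -> r3=0xc5
body[6] mov  r1, #0x25 -> r1=0x25
body[7] sub  r2, r6, #36 -> r2=0x79
epilogue: pop r5=0x31, sp=0x9c
epilogue: pop r4=0x25, sp=0x9d
epilogue: pop r2=0xec, sp=0x9e
r0: callee-saved, written=False
r1: caller-saved, written=True
r3: caller-saved, written=True
r5: callee-saved, written=True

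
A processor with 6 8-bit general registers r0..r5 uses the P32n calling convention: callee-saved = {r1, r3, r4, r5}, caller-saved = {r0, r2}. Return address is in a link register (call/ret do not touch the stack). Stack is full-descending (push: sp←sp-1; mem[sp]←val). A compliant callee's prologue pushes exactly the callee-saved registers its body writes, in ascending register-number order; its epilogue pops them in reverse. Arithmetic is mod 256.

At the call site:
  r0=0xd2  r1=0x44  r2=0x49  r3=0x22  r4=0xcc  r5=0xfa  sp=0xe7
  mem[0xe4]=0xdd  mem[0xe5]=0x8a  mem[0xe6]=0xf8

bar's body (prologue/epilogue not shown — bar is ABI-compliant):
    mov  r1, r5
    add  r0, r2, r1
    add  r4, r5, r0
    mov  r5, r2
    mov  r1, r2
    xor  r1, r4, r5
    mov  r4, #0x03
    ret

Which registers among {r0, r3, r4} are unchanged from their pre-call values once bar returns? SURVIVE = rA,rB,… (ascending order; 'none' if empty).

prologue: push r1 -> mem[0xe6]=0x44, sp=0xe6
prologue: push r4 -> mem[0xe5]=0xcc, sp=0xe5
prologue: push r5 -> mem[0xe4]=0xfa, sp=0xe4
body[0] mov  r1, r5 -> r1=0xfa
body[1] add  r0, r2, r1 -> r0=0x43
body[2] add  r4, r5, r0 -> r4=0x3d
body[3] mov  r5, r2 -> r5=0x49
body[4] mov  r1, r2 -> r1=0x49
body[5] xor  r1, r4, r5 -> r1=0x74
body[6] mov  r4, #0x03 -> r4=0x03
epilogue: pop r5=0xfa, sp=0xe5
epilogue: pop r4=0xcc, sp=0xe6
epilogue: pop r1=0x44, sp=0xe7
r0: caller-saved, written=True
r3: callee-saved, written=False
r4: callee-saved, written=True

SURVIVE = r3,r4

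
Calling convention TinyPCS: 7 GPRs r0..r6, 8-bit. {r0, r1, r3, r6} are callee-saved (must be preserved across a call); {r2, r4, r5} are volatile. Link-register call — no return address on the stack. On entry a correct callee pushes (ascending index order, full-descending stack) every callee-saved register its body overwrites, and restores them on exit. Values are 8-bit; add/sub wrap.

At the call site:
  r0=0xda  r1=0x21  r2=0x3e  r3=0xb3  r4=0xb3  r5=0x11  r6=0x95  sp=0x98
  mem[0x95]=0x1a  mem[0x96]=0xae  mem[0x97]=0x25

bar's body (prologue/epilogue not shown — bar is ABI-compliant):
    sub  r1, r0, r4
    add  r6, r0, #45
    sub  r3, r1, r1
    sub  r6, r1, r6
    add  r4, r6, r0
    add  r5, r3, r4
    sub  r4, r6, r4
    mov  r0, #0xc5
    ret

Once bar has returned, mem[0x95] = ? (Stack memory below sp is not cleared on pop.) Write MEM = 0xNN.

MEM = 0xb3

prologue: push r0 → mem[0x97]=0xda, sp=0x97
prologue: push r1 → mem[0x96]=0x21, sp=0x96
prologue: push r3 → mem[0x95]=0xb3, sp=0x95
prologue: push r6 → mem[0x94]=0x95, sp=0x94
body[0] sub  r1, r0, r4 → r1=0x27
body[1] add  r6, r0, #45 → r6=0x07
body[2] sub  r3, r1, r1 → r3=0x00
body[3] sub  r6, r1, r6 → r6=0x20
body[4] add  r4, r6, r0 → r4=0xfa
body[5] add  r5, r3, r4 → r5=0xfa
body[6] sub  r4, r6, r4 → r4=0x26
body[7] mov  r0, #0xc5 → r0=0xc5
epilogue: pop r6=0x95, sp=0x95
epilogue: pop r3=0xb3, sp=0x96
epilogue: pop r1=0x21, sp=0x97
epilogue: pop r0=0xda, sp=0x98
prologue pushed ['r0', 'r1', 'r3', 'r6'] at ['0x97', '0x96', '0x95', '0x94']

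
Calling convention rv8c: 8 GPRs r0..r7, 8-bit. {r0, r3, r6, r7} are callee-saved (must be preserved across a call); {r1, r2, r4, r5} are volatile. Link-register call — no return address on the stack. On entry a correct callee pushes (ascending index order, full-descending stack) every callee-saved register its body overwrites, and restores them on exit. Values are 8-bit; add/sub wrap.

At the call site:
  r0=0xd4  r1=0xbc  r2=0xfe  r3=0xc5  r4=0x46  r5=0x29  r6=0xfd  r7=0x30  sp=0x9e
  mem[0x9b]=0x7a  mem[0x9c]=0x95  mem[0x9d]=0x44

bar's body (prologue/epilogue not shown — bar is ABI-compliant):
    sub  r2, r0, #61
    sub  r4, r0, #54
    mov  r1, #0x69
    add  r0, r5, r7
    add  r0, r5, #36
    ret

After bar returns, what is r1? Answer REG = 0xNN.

prologue: push r0 -> mem[0x9d]=0xd4, sp=0x9d
body[0] sub  r2, r0, #61 -> r2=0x97
body[1] sub  r4, r0, #54 -> r4=0x9e
body[2] mov  r1, #0x69 -> r1=0x69
body[3] add  r0, r5, r7 -> r0=0x59
body[4] add  r0, r5, #36 -> r0=0x4d
epilogue: pop r0=0xd4, sp=0x9e
r1 is caller-saved -> body value

REG = 0x69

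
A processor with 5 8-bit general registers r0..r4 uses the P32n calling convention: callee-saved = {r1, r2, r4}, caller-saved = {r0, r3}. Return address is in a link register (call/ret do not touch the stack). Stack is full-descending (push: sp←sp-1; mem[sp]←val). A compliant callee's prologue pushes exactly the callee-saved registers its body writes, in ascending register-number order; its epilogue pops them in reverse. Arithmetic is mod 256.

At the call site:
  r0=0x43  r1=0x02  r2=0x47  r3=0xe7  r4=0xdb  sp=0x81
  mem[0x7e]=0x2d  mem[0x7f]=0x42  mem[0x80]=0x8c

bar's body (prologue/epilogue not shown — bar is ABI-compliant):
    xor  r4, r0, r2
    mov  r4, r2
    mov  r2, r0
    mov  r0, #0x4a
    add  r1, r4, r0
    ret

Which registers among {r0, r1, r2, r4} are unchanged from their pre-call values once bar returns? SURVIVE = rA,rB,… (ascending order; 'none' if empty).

SURVIVE = r1,r2,r4

prologue: push r1 → mem[0x80]=0x02, sp=0x80
prologue: push r2 → mem[0x7f]=0x47, sp=0x7f
prologue: push r4 → mem[0x7e]=0xdb, sp=0x7e
body[0] xor  r4, r0, r2 → r4=0x04
body[1] mov  r4, r2 → r4=0x47
body[2] mov  r2, r0 → r2=0x43
body[3] mov  r0, #0x4a → r0=0x4a
body[4] add  r1, r4, r0 → r1=0x91
epilogue: pop r4=0xdb, sp=0x7f
epilogue: pop r2=0x47, sp=0x80
epilogue: pop r1=0x02, sp=0x81
r0: caller-saved, written=True
r1: callee-saved, written=True
r2: callee-saved, written=True
r4: callee-saved, written=True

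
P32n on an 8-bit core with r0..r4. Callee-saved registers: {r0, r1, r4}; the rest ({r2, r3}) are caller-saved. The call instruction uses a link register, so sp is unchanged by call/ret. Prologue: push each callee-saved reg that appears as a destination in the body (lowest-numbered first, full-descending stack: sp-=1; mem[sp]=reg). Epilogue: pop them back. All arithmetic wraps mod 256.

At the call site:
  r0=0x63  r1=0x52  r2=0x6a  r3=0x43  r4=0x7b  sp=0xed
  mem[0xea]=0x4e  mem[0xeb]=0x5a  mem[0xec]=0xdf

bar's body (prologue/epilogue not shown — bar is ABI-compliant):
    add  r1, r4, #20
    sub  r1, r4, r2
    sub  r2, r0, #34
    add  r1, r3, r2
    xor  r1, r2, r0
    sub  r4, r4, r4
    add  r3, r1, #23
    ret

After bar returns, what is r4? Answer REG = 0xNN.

prologue: push r1 -> mem[0xec]=0x52, sp=0xec
prologue: push r4 -> mem[0xeb]=0x7b, sp=0xeb
body[0] add  r1, r4, #20 -> r1=0x8f
body[1] sub  r1, r4, r2 -> r1=0x11
body[2] sub  r2, r0, #34 -> r2=0x41
body[3] add  r1, r3, r2 -> r1=0x84
body[4] xor  r1, r2, r0 -> r1=0x22
body[5] sub  r4, r4, r4 -> r4=0x00
body[6] add  r3, r1, #23 -> r3=0x39
epilogue: pop r4=0x7b, sp=0xec
epilogue: pop r1=0x52, sp=0xed
r4 is callee-saved -> restored

REG = 0x7b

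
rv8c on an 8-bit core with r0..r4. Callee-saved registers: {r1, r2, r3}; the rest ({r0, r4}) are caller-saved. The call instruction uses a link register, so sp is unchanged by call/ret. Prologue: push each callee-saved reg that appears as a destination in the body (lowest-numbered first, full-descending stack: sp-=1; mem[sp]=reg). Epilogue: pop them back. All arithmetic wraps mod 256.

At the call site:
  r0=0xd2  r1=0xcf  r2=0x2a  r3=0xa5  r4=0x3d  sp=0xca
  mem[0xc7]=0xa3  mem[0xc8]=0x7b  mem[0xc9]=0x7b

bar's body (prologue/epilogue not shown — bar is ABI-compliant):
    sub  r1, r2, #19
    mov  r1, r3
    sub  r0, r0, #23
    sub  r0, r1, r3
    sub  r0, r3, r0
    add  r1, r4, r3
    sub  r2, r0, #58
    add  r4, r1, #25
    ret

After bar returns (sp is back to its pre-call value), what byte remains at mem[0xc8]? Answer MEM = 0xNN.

MEM = 0x2a

prologue: push r1 → mem[0xc9]=0xcf, sp=0xc9
prologue: push r2 → mem[0xc8]=0x2a, sp=0xc8
body[0] sub  r1, r2, #19 → r1=0x17
body[1] mov  r1, r3 → r1=0xa5
body[2] sub  r0, r0, #23 → r0=0xbb
body[3] sub  r0, r1, r3 → r0=0x00
body[4] sub  r0, r3, r0 → r0=0xa5
body[5] add  r1, r4, r3 → r1=0xe2
body[6] sub  r2, r0, #58 → r2=0x6b
body[7] add  r4, r1, #25 → r4=0xfb
epilogue: pop r2=0x2a, sp=0xc9
epilogue: pop r1=0xcf, sp=0xca
prologue pushed ['r1', 'r2'] at ['0xc9', '0xc8']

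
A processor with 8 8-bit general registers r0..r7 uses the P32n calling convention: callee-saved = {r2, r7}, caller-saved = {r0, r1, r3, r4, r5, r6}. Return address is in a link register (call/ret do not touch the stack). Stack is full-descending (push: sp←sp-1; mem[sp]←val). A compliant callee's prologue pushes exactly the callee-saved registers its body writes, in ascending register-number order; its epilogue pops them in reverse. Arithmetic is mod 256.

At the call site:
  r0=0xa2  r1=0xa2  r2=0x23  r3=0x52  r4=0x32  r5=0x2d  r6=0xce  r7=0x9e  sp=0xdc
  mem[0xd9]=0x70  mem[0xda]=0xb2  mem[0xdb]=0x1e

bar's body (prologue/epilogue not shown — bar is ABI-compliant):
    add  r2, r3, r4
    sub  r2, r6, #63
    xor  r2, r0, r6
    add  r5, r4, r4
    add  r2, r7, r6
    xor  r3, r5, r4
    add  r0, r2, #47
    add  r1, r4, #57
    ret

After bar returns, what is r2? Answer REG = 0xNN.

REG = 0x23

prologue: push r2 → mem[0xdb]=0x23, sp=0xdb
body[0] add  r2, r3, r4 → r2=0x84
body[1] sub  r2, r6, #63 → r2=0x8f
body[2] xor  r2, r0, r6 → r2=0x6c
body[3] add  r5, r4, r4 → r5=0x64
body[4] add  r2, r7, r6 → r2=0x6c
body[5] xor  r3, r5, r4 → r3=0x56
body[6] add  r0, r2, #47 → r0=0x9b
body[7] add  r1, r4, #57 → r1=0x6b
epilogue: pop r2=0x23, sp=0xdc
r2 is callee-saved → restored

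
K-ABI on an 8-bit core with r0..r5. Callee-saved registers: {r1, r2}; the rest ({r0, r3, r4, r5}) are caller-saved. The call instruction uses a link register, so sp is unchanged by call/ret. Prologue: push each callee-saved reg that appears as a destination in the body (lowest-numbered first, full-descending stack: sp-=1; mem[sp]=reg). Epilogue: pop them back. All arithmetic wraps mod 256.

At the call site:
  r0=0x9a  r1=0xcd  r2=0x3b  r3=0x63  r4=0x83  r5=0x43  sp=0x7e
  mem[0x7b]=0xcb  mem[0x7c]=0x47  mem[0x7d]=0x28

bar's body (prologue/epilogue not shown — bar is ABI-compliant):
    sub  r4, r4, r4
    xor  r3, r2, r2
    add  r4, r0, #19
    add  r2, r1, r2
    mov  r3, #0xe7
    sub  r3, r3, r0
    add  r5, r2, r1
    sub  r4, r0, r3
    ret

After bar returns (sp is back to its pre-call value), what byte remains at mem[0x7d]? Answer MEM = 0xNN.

MEM = 0x3b

prologue: push r2 → mem[0x7d]=0x3b, sp=0x7d
body[0] sub  r4, r4, r4 → r4=0x00
body[1] xor  r3, r2, r2 → r3=0x00
body[2] add  r4, r0, #19 → r4=0xad
body[3] add  r2, r1, r2 → r2=0x08
body[4] mov  r3, #0xe7 → r3=0xe7
body[5] sub  r3, r3, r0 → r3=0x4d
body[6] add  r5, r2, r1 → r5=0xd5
body[7] sub  r4, r0, r3 → r4=0x4d
epilogue: pop r2=0x3b, sp=0x7e
prologue pushed ['r2'] at ['0x7d']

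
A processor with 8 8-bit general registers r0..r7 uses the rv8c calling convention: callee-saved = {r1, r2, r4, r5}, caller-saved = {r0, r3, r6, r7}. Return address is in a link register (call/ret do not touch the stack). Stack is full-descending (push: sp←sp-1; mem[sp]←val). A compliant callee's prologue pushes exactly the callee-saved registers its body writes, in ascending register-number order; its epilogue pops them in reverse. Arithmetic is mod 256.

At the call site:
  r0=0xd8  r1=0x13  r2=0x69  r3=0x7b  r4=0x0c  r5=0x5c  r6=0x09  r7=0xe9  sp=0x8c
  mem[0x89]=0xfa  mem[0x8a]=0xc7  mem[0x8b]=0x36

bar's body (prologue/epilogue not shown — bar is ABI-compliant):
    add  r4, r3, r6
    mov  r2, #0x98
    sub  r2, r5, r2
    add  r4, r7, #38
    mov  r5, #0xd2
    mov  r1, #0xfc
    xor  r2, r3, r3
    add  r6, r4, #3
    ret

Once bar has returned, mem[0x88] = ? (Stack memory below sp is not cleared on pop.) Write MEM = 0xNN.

prologue: push r1 -> mem[0x8b]=0x13, sp=0x8b
prologue: push r2 -> mem[0x8a]=0x69, sp=0x8a
prologue: push r4 -> mem[0x89]=0x0c, sp=0x89
prologue: push r5 -> mem[0x88]=0x5c, sp=0x88
body[0] add  r4, r3, r6 -> r4=0x84
body[1] mov  r2, #0x98 -> r2=0x98
body[2] sub  r2, r5, r2 -> r2=0xc4
body[3] add  r4, r7, #38 -> r4=0x0f
body[4] mov  r5, #0xd2 -> r5=0xd2
body[5] mov  r1, #0xfc -> r1=0xfc
body[6] xor  r2, r3, r3 -> r2=0x00
body[7] add  r6, r4, #3 -> r6=0x12
epilogue: pop r5=0x5c, sp=0x89
epilogue: pop r4=0x0c, sp=0x8a
epilogue: pop r2=0x69, sp=0x8b
epilogue: pop r1=0x13, sp=0x8c
prologue pushed ['r1', 'r2', 'r4', 'r5'] at ['0x8b', '0x8a', '0x89', '0x88']

MEM = 0x5c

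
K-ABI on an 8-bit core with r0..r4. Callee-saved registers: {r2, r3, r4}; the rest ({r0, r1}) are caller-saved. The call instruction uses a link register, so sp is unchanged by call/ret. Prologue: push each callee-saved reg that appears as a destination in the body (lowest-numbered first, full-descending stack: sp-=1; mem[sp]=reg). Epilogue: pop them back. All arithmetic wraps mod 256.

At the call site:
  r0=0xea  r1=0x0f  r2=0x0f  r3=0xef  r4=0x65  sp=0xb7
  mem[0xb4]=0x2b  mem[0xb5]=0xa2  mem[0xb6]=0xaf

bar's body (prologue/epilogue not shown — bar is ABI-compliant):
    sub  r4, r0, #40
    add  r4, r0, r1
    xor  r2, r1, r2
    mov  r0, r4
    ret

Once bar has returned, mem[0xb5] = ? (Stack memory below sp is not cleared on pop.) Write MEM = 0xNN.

prologue: push r2 -> mem[0xb6]=0x0f, sp=0xb6
prologue: push r4 -> mem[0xb5]=0x65, sp=0xb5
body[0] sub  r4, r0, #40 -> r4=0xc2
body[1] add  r4, r0, r1 -> r4=0xf9
body[2] xor  r2, r1, r2 -> r2=0x00
body[3] mov  r0, r4 -> r0=0xf9
epilogue: pop r4=0x65, sp=0xb6
epilogue: pop r2=0x0f, sp=0xb7
prologue pushed ['r2', 'r4'] at ['0xb6', '0xb5']

MEM = 0x65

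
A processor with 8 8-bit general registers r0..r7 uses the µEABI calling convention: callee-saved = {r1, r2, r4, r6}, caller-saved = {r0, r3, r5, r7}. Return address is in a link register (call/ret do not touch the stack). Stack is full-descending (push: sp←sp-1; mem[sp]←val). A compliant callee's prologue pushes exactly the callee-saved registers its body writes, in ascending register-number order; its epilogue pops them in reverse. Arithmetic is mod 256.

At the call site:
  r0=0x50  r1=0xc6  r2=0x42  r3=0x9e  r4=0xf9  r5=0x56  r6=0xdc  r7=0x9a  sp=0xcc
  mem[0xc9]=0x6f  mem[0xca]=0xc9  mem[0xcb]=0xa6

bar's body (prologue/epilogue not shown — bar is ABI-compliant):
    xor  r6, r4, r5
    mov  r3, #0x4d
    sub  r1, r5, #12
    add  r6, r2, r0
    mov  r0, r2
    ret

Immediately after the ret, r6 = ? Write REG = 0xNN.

prologue: push r1 → mem[0xcb]=0xc6, sp=0xcb
prologue: push r6 → mem[0xca]=0xdc, sp=0xca
body[0] xor  r6, r4, r5 → r6=0xaf
body[1] mov  r3, #0x4d → r3=0x4d
body[2] sub  r1, r5, #12 → r1=0x4a
body[3] add  r6, r2, r0 → r6=0x92
body[4] mov  r0, r2 → r0=0x42
epilogue: pop r6=0xdc, sp=0xcb
epilogue: pop r1=0xc6, sp=0xcc
r6 is callee-saved → restored

REG = 0xdc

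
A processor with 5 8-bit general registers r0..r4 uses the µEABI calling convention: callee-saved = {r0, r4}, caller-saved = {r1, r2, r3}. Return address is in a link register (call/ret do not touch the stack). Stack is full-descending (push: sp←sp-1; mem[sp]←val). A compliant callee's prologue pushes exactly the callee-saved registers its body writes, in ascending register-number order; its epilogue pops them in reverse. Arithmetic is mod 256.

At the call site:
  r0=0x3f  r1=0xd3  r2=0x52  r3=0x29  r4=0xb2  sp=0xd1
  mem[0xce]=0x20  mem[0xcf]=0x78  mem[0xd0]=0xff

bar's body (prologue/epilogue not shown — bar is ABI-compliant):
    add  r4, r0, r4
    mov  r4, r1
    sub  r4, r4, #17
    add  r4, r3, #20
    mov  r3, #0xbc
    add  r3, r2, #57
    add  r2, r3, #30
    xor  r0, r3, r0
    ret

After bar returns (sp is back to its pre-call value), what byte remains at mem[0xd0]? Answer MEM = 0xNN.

MEM = 0x3f

prologue: push r0 -> mem[0xd0]=0x3f, sp=0xd0
prologue: push r4 -> mem[0xcf]=0xb2, sp=0xcf
body[0] add  r4, r0, r4 -> r4=0xf1
body[1] mov  r4, r1 -> r4=0xd3
body[2] sub  r4, r4, #17 -> r4=0xc2
body[3] add  r4, r3, #20 -> r4=0x3d
body[4] mov  r3, #0xbc -> r3=0xbc
body[5] add  r3, r2, #57 -> r3=0x8b
body[6] add  r2, r3, #30 -> r2=0xa9
body[7] xor  r0, r3, r0 -> r0=0xb4
epilogue: pop r4=0xb2, sp=0xd0
epilogue: pop r0=0x3f, sp=0xd1
prologue pushed ['r0', 'r4'] at ['0xd0', '0xcf']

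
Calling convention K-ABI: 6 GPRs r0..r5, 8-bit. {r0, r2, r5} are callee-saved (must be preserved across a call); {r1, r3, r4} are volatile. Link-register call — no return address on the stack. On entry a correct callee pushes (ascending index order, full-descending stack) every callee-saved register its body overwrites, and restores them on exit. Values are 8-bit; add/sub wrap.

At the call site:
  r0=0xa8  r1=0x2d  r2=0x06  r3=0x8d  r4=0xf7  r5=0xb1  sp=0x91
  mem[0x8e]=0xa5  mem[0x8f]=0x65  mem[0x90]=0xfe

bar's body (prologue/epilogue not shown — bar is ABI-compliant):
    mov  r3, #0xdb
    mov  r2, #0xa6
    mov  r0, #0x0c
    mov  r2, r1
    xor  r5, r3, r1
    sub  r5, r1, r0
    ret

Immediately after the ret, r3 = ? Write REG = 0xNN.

prologue: push r0 → mem[0x90]=0xa8, sp=0x90
prologue: push r2 → mem[0x8f]=0x06, sp=0x8f
prologue: push r5 → mem[0x8e]=0xb1, sp=0x8e
body[0] mov  r3, #0xdb → r3=0xdb
body[1] mov  r2, #0xa6 → r2=0xa6
body[2] mov  r0, #0x0c → r0=0x0c
body[3] mov  r2, r1 → r2=0x2d
body[4] xor  r5, r3, r1 → r5=0xf6
body[5] sub  r5, r1, r0 → r5=0x21
epilogue: pop r5=0xb1, sp=0x8f
epilogue: pop r2=0x06, sp=0x90
epilogue: pop r0=0xa8, sp=0x91
r3 is caller-saved → body value

REG = 0xdb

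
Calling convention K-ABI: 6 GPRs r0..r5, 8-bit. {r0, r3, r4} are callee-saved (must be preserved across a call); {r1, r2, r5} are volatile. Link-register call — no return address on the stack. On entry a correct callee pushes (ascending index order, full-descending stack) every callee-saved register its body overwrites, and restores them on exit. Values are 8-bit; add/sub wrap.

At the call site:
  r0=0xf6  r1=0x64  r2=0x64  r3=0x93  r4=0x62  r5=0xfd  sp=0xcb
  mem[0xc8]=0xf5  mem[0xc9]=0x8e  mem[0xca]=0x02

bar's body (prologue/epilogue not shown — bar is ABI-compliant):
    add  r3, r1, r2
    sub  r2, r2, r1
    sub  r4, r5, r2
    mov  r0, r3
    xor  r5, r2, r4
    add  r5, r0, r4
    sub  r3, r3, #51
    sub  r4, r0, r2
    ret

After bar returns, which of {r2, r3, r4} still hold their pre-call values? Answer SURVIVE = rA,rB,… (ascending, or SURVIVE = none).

SURVIVE = r3,r4

prologue: push r0 -> mem[0xca]=0xf6, sp=0xca
prologue: push r3 -> mem[0xc9]=0x93, sp=0xc9
prologue: push r4 -> mem[0xc8]=0x62, sp=0xc8
body[0] add  r3, r1, r2 -> r3=0xc8
body[1] sub  r2, r2, r1 -> r2=0x00
body[2] sub  r4, r5, r2 -> r4=0xfd
body[3] mov  r0, r3 -> r0=0xc8
body[4] xor  r5, r2, r4 -> r5=0xfd
body[5] add  r5, r0, r4 -> r5=0xc5
body[6] sub  r3, r3, #51 -> r3=0x95
body[7] sub  r4, r0, r2 -> r4=0xc8
epilogue: pop r4=0x62, sp=0xc9
epilogue: pop r3=0x93, sp=0xca
epilogue: pop r0=0xf6, sp=0xcb
r2: caller-saved, written=True
r3: callee-saved, written=True
r4: callee-saved, written=True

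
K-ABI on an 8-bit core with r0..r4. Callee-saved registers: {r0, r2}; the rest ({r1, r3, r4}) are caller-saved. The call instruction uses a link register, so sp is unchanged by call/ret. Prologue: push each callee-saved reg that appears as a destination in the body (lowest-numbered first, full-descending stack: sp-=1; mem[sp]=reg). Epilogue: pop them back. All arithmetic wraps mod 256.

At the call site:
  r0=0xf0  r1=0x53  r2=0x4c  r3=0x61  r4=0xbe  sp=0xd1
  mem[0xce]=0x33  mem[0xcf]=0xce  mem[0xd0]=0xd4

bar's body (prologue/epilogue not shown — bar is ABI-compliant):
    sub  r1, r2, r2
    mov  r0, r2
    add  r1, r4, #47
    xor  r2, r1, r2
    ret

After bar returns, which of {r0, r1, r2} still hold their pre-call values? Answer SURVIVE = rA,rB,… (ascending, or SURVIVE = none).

SURVIVE = r0,r2

prologue: push r0 → mem[0xd0]=0xf0, sp=0xd0
prologue: push r2 → mem[0xcf]=0x4c, sp=0xcf
body[0] sub  r1, r2, r2 → r1=0x00
body[1] mov  r0, r2 → r0=0x4c
body[2] add  r1, r4, #47 → r1=0xed
body[3] xor  r2, r1, r2 → r2=0xa1
epilogue: pop r2=0x4c, sp=0xd0
epilogue: pop r0=0xf0, sp=0xd1
r0: callee-saved, written=True
r1: caller-saved, written=True
r2: callee-saved, written=True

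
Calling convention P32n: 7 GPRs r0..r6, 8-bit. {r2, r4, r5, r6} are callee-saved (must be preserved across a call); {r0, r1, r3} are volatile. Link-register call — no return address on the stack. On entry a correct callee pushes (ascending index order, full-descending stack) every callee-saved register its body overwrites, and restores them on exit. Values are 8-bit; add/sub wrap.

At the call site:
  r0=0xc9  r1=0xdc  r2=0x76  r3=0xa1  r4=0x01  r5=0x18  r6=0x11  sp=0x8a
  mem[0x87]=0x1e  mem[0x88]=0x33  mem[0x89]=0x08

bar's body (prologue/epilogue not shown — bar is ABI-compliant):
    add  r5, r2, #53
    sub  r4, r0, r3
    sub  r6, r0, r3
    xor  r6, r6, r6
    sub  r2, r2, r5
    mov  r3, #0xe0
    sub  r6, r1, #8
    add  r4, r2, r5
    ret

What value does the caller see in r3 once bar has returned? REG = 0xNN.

REG = 0xe0

prologue: push r2 -> mem[0x89]=0x76, sp=0x89
prologue: push r4 -> mem[0x88]=0x01, sp=0x88
prologue: push r5 -> mem[0x87]=0x18, sp=0x87
prologue: push r6 -> mem[0x86]=0x11, sp=0x86
body[0] add  r5, r2, #53 -> r5=0xab
body[1] sub  r4, r0, r3 -> r4=0x28
body[2] sub  r6, r0, r3 -> r6=0x28
body[3] xor  r6, r6, r6 -> r6=0x00
body[4] sub  r2, r2, r5 -> r2=0xcb
body[5] mov  r3, #0xe0 -> r3=0xe0
body[6] sub  r6, r1, #8 -> r6=0xd4
body[7] add  r4, r2, r5 -> r4=0x76
epilogue: pop r6=0x11, sp=0x87
epilogue: pop r5=0x18, sp=0x88
epilogue: pop r4=0x01, sp=0x89
epilogue: pop r2=0x76, sp=0x8a
r3 is caller-saved -> body value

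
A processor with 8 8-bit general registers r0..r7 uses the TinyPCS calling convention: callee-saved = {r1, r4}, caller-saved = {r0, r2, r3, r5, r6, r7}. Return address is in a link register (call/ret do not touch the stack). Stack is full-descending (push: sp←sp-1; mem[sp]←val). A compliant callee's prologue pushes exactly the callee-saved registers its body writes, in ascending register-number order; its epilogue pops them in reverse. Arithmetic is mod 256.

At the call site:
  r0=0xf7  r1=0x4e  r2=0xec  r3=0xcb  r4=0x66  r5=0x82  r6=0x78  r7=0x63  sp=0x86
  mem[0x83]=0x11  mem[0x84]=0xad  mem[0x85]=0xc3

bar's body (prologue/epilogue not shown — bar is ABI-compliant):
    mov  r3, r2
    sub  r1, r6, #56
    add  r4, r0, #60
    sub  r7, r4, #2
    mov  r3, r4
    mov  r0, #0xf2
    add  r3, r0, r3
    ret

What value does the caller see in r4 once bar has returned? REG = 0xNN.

prologue: push r1 → mem[0x85]=0x4e, sp=0x85
prologue: push r4 → mem[0x84]=0x66, sp=0x84
body[0] mov  r3, r2 → r3=0xec
body[1] sub  r1, r6, #56 → r1=0x40
body[2] add  r4, r0, #60 → r4=0x33
body[3] sub  r7, r4, #2 → r7=0x31
body[4] mov  r3, r4 → r3=0x33
body[5] mov  r0, #0xf2 → r0=0xf2
body[6] add  r3, r0, r3 → r3=0x25
epilogue: pop r4=0x66, sp=0x85
epilogue: pop r1=0x4e, sp=0x86
r4 is callee-saved → restored

REG = 0x66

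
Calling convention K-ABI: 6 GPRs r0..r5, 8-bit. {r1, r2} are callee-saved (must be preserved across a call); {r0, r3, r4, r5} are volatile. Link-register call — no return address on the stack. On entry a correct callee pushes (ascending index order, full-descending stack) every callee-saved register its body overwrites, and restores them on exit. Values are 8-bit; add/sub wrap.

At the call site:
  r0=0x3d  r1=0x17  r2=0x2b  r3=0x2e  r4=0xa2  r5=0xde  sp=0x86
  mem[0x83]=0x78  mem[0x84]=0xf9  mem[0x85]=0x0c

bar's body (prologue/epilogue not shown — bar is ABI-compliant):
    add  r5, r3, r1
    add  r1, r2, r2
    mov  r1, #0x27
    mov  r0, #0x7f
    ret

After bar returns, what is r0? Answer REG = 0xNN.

prologue: push r1 → mem[0x85]=0x17, sp=0x85
body[0] add  r5, r3, r1 → r5=0x45
body[1] add  r1, r2, r2 → r1=0x56
body[2] mov  r1, #0x27 → r1=0x27
body[3] mov  r0, #0x7f → r0=0x7f
epilogue: pop r1=0x17, sp=0x86
r0 is caller-saved → body value

REG = 0x7f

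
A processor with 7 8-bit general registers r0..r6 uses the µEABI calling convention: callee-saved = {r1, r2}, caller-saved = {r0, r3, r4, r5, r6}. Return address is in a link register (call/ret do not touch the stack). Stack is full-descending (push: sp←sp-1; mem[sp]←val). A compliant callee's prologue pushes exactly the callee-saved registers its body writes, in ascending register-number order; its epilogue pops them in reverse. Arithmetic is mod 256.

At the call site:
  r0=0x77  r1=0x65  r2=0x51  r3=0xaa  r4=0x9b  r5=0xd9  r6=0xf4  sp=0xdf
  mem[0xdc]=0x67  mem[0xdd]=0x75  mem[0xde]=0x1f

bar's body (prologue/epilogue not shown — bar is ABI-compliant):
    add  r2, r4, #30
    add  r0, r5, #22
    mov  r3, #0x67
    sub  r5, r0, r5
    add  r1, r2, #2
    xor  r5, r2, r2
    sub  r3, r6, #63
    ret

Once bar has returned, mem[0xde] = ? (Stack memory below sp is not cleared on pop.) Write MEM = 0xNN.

MEM = 0x65

prologue: push r1 → mem[0xde]=0x65, sp=0xde
prologue: push r2 → mem[0xdd]=0x51, sp=0xdd
body[0] add  r2, r4, #30 → r2=0xb9
body[1] add  r0, r5, #22 → r0=0xef
body[2] mov  r3, #0x67 → r3=0x67
body[3] sub  r5, r0, r5 → r5=0x16
body[4] add  r1, r2, #2 → r1=0xbb
body[5] xor  r5, r2, r2 → r5=0x00
body[6] sub  r3, r6, #63 → r3=0xb5
epilogue: pop r2=0x51, sp=0xde
epilogue: pop r1=0x65, sp=0xdf
prologue pushed ['r1', 'r2'] at ['0xde', '0xdd']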